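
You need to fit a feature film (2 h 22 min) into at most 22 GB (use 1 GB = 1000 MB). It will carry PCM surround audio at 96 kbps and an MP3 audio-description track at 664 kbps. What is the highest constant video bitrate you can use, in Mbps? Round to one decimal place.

Budget: 22 GB = 176000.0 Mb.
2 h 22 min = 142 min = 8520 s
Total bitrate budget: 176000.0 Mb / 8520 s = 20.657 Mbps.
Audio total: 96 + 664 = 760 kbps = 0.760 Mbps.
Video: 20.657 − 0.760 = 19.897 Mbps.

19.9 Mbps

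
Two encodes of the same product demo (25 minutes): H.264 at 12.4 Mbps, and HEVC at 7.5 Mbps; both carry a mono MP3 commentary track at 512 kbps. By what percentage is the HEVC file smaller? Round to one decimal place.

37.9%

25 min = 1500 s
Audio: 512 kbps = 0.512 Mbps.
H.264: 12.912 Mbps × 1500 s = 19368.0 Mb = 2.255 GiB.
HEVC: 8.012 Mbps × 1500 s = 12018.0 Mb = 1.399 GiB.
Reduction: (1 − 1.399/2.255) × 100 = 37.95%.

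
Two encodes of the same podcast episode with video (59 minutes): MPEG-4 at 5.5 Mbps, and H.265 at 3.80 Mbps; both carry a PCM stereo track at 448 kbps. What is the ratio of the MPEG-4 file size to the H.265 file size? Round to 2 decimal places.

1.40

59 min = 3540 s
Audio: 448 kbps = 0.448 Mbps.
MPEG-4: 5.948 Mbps × 3540 s = 21055.9 Mb = 2.632 GB.
H.265: 4.248 Mbps × 3540 s = 15037.9 Mb = 1.880 GB.
Ratio: 2.632 / 1.880 = 1.400.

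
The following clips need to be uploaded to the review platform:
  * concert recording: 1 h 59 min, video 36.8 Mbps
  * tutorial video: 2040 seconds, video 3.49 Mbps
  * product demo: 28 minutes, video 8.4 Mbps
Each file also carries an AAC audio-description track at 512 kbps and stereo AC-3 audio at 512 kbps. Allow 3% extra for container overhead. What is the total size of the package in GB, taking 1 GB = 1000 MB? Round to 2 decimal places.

37.99 GB

Audio total: 512 + 512 = 1024 kbps = 1.024 Mbps.
concert recording: 37.824 Mbps × 7140 s × 1.03 = 278165.3 Mb
tutorial video: 4.514 Mbps × 2040 s × 1.03 = 9484.8 Mb
product demo: 9.424 Mbps × 1680 s × 1.03 = 16307.3 Mb
Total: 303957.4 Mb = 37994.7 MB.
= 37.99 GB.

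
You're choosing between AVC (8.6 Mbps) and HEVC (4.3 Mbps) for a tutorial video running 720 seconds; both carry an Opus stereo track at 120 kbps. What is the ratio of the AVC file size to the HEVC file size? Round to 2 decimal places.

Audio: 120 kbps = 0.120 Mbps.
AVC: 8.720 Mbps × 720 s = 6278.4 Mb = 0.785 GB.
HEVC: 4.420 Mbps × 720 s = 3182.4 Mb = 0.398 GB.
Ratio: 0.785 / 0.398 = 1.973.

1.97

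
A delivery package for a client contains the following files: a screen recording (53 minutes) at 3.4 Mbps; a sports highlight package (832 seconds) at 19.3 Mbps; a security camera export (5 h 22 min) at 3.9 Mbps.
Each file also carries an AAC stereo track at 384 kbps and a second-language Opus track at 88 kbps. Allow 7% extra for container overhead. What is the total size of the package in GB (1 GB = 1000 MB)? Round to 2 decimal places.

15.14 GB

Audio total: 384 + 88 = 472 kbps = 0.472 Mbps.
screen recording: 3.872 Mbps × 3180 s × 1.07 = 13174.9 Mb
sports highlight package: 19.772 Mbps × 832 s × 1.07 = 17601.8 Mb
security camera export: 4.372 Mbps × 19320 s × 1.07 = 90379.7 Mb
Total: 121156.4 Mb = 15144.6 MB.
= 15.14 GB.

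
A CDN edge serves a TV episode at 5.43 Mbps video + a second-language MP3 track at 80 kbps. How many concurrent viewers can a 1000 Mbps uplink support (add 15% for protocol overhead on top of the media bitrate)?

157

Audio: 80 kbps = 0.080 Mbps.
Per-viewer media rate: 5.510 Mbps.
On the wire with 15% overhead: 6.337 Mbps.
1000 Mbps = 1,000 Mbps; 1,000 / 6.337 = 157.82 → 157 viewers.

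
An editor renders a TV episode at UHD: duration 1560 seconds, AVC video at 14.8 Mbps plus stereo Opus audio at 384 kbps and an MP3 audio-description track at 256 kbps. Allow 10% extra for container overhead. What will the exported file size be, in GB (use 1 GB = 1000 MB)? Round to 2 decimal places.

Audio total: 384 + 256 = 640 kbps = 0.640 Mbps.
Total bitrate: 14.8 + 0.640 = 15.440 Mbps.
Stream data: 15.440 Mbps × 1560 s = 24086.4 Mb.
With 10% container overhead: ×1.10.
26,495 Mb ÷ 8 = 3,312 MB → 3.312 GB.

3.31 GB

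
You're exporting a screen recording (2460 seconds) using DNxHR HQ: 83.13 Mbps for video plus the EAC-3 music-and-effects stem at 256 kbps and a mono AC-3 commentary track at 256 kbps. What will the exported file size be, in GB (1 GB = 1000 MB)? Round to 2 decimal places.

Audio total: 256 + 256 = 512 kbps = 0.512 Mbps.
Total bitrate: 83.13 + 0.512 = 83.642 Mbps.
Stream data: 83.642 Mbps × 2460 s = 205759.3 Mb.
205,759 Mb ÷ 8 = 25,720 MB → 25.72 GB.

25.72 GB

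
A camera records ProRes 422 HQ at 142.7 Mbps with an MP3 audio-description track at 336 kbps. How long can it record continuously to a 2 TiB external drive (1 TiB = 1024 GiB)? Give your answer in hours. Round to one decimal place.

34.2 hours

Audio: 336 kbps = 0.336 Mbps.
Total bitrate: 142.7 + 0.336 = 143.036 Mbps.
Capacity: 2 TiB = 17,592,186 Mb.
Recording time: 17,592,186 / 143.036 = 122,991 s ≈ 34.2 hours.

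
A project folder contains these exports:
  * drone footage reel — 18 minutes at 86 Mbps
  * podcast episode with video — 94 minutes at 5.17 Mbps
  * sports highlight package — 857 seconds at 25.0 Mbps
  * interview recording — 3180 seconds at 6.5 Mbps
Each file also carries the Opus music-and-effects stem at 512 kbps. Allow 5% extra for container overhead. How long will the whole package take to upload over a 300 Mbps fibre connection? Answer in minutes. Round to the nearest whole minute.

Audio: 512 kbps = 0.512 Mbps.
drone footage reel: 86.512 Mbps × 1080 s × 1.05 = 98104.6 Mb
podcast episode with video: 5.682 Mbps × 5640 s × 1.05 = 33648.8 Mb
sports highlight package: 25.512 Mbps × 857 s × 1.05 = 22957.0 Mb
interview recording: 7.012 Mbps × 3180 s × 1.05 = 23413.1 Mb
Total: 178123.5 Mb = 22265.4 MB.
At 300 Mbps: 178123.5 / 300 = 594 s ≈ 9.9 minutes.

10 minutes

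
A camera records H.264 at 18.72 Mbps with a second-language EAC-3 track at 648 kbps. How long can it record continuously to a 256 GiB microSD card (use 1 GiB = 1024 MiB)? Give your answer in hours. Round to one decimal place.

31.5 hours

Audio: 648 kbps = 0.648 Mbps.
Total bitrate: 18.72 + 0.648 = 19.368 Mbps.
Capacity: 256 GiB = 2,199,023 Mb.
Recording time: 2,199,023 / 19.368 = 113,539 s ≈ 31.5 hours.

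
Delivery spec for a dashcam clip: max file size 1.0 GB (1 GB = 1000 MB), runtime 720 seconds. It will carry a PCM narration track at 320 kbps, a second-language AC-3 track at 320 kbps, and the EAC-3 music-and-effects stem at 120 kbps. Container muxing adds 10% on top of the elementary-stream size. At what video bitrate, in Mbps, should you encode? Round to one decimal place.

9.3 Mbps

Budget: 1.0 GB = 8000.0 Mb.
Stream payload after overhead: 8000.0 / 1.10 = 7272.7 Mb.
Total bitrate budget: 7272.7 Mb / 720 s = 10.101 Mbps.
Audio total: 320 + 320 + 120 = 760 kbps = 0.760 Mbps.
Video: 10.101 − 0.760 = 9.341 Mbps.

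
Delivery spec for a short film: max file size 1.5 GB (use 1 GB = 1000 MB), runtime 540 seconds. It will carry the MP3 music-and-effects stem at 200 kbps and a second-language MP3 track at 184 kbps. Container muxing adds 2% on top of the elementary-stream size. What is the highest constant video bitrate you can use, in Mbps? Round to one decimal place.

Budget: 1.5 GB = 12000.0 Mb.
Stream payload after overhead: 12000.0 / 1.02 = 11764.7 Mb.
Total bitrate budget: 11764.7 Mb / 540 s = 21.786 Mbps.
Audio total: 200 + 184 = 384 kbps = 0.384 Mbps.
Video: 21.786 − 0.384 = 21.402 Mbps.

21.4 Mbps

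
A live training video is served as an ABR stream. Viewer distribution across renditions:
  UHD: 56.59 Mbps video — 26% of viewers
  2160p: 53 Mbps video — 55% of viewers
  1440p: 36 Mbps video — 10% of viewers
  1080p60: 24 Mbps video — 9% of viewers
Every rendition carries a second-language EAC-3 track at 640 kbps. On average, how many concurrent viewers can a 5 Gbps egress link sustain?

99

Audio: 640 kbps = 0.640 Mbps.
Average per-viewer bitrate: 0.26×57.230 + 0.55×53.640 + 0.10×36.640 + 0.09×24.640 = 50.263 Mbps.
5 Gbps = 5,000 Mbps; 5,000 / 50.263 = 99.48 → 99.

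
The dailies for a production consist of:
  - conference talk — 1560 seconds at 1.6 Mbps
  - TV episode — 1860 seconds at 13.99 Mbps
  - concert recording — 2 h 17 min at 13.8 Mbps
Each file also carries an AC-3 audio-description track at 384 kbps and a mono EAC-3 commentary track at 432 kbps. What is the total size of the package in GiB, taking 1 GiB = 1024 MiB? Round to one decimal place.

17.6 GiB

Audio total: 384 + 432 = 816 kbps = 0.816 Mbps.
conference talk: 2.416 Mbps × 1560 s = 3769.0 Mb
TV episode: 14.806 Mbps × 1860 s = 27539.2 Mb
concert recording: 14.616 Mbps × 8220 s = 120143.5 Mb
Total: 151451.6 Mb = 18931.5 MB.
= 17.63 GiB.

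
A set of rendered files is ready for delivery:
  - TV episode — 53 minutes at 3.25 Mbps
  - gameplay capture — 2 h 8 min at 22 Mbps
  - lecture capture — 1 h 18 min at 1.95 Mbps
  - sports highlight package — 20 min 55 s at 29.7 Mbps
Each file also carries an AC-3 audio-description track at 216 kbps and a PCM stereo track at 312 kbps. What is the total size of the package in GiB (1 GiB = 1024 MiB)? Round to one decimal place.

27.3 GiB

Audio total: 216 + 312 = 528 kbps = 0.528 Mbps.
TV episode: 3.778 Mbps × 3180 s = 12014.0 Mb
gameplay capture: 22.528 Mbps × 7680 s = 173015.0 Mb
lecture capture: 2.478 Mbps × 4680 s = 11597.0 Mb
sports highlight package: 30.228 Mbps × 1255 s = 37936.1 Mb
Total: 234562.3 Mb = 29320.3 MB.
= 27.31 GiB.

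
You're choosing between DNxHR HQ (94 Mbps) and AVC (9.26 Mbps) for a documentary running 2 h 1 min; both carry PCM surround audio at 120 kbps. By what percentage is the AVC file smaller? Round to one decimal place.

90.0%

2 h 1 min = 121 min = 7260 s
Audio: 120 kbps = 0.120 Mbps.
DNxHR HQ: 94.120 Mbps × 7260 s = 683311.2 Mb = 85.414 GB.
AVC: 9.380 Mbps × 7260 s = 68098.8 Mb = 8.512 GB.
Reduction: (1 − 8.512/85.414) × 100 = 90.03%.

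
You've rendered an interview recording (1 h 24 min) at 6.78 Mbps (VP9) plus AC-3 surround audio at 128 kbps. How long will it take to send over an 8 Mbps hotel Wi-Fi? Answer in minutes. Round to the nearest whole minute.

1 h 24 min = 84 min = 5040 s
Audio: 128 kbps = 0.128 Mbps.
Total bitrate: 6.908 Mbps.
File: 6.908 Mbps × 5040 s = 34816.3 Mb.
At 8 Mbps: 34816.3 / 8 = 4352.0 s ≈ 72.5 minutes.

73 minutes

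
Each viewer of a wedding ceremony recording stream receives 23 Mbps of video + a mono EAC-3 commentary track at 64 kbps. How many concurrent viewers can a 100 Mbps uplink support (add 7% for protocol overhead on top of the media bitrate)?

Audio: 64 kbps = 0.064 Mbps.
Per-viewer media rate: 23.064 Mbps.
On the wire with 7% overhead: 24.678 Mbps.
100 Mbps = 100.0 Mbps; 100.0 / 24.678 = 4.05 → 4 viewers.

4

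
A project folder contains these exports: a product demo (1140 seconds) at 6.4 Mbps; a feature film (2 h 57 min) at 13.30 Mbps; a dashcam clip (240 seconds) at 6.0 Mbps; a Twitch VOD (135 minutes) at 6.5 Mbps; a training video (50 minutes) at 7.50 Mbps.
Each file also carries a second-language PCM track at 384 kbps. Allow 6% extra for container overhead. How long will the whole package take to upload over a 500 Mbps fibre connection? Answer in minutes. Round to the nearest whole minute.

Audio: 384 kbps = 0.384 Mbps.
product demo: 6.784 Mbps × 1140 s × 1.06 = 8197.8 Mb
feature film: 13.684 Mbps × 10620 s × 1.06 = 154043.5 Mb
dashcam clip: 6.384 Mbps × 240 s × 1.06 = 1624.1 Mb
Twitch VOD: 6.884 Mbps × 8100 s × 1.06 = 59106.0 Mb
training video: 7.884 Mbps × 3000 s × 1.06 = 25071.1 Mb
Total: 248042.5 Mb = 31005.3 MB.
At 500 Mbps: 248042.5 / 500 = 496 s ≈ 8.27 minutes.

8 minutes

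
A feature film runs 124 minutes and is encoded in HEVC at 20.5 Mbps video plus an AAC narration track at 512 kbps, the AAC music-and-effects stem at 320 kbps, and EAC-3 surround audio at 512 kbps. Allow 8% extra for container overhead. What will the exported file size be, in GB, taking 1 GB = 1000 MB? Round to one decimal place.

21.9 GB

124 min = 7440 s
Audio total: 512 + 320 + 512 = 1344 kbps = 1.344 Mbps.
Total bitrate: 20.5 + 1.344 = 21.844 Mbps.
Stream data: 21.844 Mbps × 7440 s = 162519.4 Mb.
With 8% container overhead: ×1.08.
175,521 Mb ÷ 8 = 21,940 MB → 21.94 GB.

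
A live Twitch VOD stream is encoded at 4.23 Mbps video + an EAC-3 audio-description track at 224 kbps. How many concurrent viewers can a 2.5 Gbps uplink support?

561

Audio: 224 kbps = 0.224 Mbps.
Per-viewer media rate: 4.454 Mbps.
2.5 Gbps = 2,500 Mbps; 2,500 / 4.454 = 561.29 → 561 viewers.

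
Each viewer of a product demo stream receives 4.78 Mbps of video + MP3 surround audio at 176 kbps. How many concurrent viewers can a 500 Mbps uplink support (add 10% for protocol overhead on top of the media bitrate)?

91

Audio: 176 kbps = 0.176 Mbps.
Per-viewer media rate: 4.956 Mbps.
On the wire with 10% overhead: 5.452 Mbps.
500 Mbps = 500.0 Mbps; 500.0 / 5.452 = 91.72 → 91 viewers.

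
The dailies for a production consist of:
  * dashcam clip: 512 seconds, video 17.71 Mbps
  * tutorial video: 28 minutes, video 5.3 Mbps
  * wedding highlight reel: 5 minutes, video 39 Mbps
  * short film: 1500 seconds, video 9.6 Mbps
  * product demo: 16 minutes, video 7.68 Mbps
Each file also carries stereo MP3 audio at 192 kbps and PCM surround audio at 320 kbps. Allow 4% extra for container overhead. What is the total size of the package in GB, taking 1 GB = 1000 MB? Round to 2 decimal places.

Audio total: 192 + 320 = 512 kbps = 0.512 Mbps.
dashcam clip: 18.222 Mbps × 512 s × 1.04 = 9702.9 Mb
tutorial video: 5.812 Mbps × 1680 s × 1.04 = 10154.7 Mb
wedding highlight reel: 39.512 Mbps × 300 s × 1.04 = 12327.7 Mb
short film: 10.112 Mbps × 1500 s × 1.04 = 15774.7 Mb
product demo: 8.192 Mbps × 960 s × 1.04 = 8178.9 Mb
Total: 56138.9 Mb = 7017.4 MB.
= 7.017 GB.

7.02 GB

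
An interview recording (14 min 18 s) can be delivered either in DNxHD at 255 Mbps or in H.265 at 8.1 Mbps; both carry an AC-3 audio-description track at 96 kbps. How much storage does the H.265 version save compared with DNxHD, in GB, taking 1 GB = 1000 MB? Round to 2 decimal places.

26.48 GB

14 min 18 s = 858 s
Audio: 96 kbps = 0.096 Mbps.
DNxHD: 255.096 Mbps × 858 s = 218872.4 Mb = 27.359 GB.
H.265: 8.196 Mbps × 858 s = 7032.2 Mb = 0.879 GB.
Saving: 27.359 − 0.879 = 26.480 GB.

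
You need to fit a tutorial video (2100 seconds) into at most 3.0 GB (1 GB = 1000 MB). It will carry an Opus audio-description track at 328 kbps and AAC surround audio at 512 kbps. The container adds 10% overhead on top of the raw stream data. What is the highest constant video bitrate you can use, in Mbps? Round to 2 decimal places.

9.55 Mbps

Budget: 3.0 GB = 24000.0 Mb.
Stream payload after overhead: 24000.0 / 1.10 = 21818.2 Mb.
Total bitrate budget: 21818.2 Mb / 2100 s = 10.390 Mbps.
Audio total: 328 + 512 = 840 kbps = 0.840 Mbps.
Video: 10.390 − 0.840 = 9.550 Mbps.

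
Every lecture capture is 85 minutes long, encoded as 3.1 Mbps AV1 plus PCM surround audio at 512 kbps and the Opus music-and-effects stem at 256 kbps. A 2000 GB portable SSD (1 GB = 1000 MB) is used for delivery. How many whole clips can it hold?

811

85 min = 5100 s
Audio total: 512 + 256 = 768 kbps = 0.768 Mbps.
Total bitrate: 3.868 Mbps.
Per item: 3.868 Mbps × 5100 s = 19,727 Mb = 2,466 MB.
Capacity: 2000 GB = 16,000,000 Mb; 811.08 items → 811 complete.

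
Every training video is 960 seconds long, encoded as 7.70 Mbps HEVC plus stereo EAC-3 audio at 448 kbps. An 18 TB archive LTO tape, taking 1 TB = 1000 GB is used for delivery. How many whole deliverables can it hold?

Audio: 448 kbps = 0.448 Mbps.
Total bitrate: 8.148 Mbps.
Per item: 8.148 Mbps × 960 s = 7,822 Mb = 977.8 MB.
Capacity: 18 TB = 144,000,000 Mb; 18409.43 items → 18409 complete.

18409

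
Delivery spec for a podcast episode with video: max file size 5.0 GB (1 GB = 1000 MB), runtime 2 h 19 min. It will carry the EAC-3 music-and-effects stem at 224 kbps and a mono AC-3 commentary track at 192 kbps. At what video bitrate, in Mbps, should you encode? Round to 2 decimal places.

Budget: 5.0 GB = 40000.0 Mb.
2 h 19 min = 139 min = 8340 s
Total bitrate budget: 40000.0 Mb / 8340 s = 4.796 Mbps.
Audio total: 224 + 192 = 416 kbps = 0.416 Mbps.
Video: 4.796 − 0.416 = 4.380 Mbps.

4.38 Mbps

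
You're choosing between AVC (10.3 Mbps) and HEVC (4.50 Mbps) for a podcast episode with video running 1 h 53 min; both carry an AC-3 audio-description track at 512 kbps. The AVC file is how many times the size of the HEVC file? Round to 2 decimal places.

2.16

1 h 53 min = 113 min = 6780 s
Audio: 512 kbps = 0.512 Mbps.
AVC: 10.812 Mbps × 6780 s = 73305.4 Mb = 9.163 GB.
HEVC: 5.012 Mbps × 6780 s = 33981.4 Mb = 4.248 GB.
Ratio: 9.163 / 4.248 = 2.157.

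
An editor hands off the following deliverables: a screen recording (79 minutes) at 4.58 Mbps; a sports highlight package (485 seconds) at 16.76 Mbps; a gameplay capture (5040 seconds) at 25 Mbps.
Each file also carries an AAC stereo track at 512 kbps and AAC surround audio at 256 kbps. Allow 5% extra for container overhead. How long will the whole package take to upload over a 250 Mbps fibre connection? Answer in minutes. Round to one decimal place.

Audio total: 512 + 256 = 768 kbps = 0.768 Mbps.
screen recording: 5.348 Mbps × 4740 s × 1.05 = 26617.0 Mb
sports highlight package: 17.528 Mbps × 485 s × 1.05 = 8926.1 Mb
gameplay capture: 25.768 Mbps × 5040 s × 1.05 = 136364.3 Mb
Total: 171907.4 Mb = 21488.4 MB.
At 250 Mbps: 171907.4 / 250 = 688 s ≈ 11.5 minutes.

11.5 minutes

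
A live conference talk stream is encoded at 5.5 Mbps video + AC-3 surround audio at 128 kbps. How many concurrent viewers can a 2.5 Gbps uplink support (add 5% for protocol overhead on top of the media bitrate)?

423

Audio: 128 kbps = 0.128 Mbps.
Per-viewer media rate: 5.628 Mbps.
On the wire with 5% overhead: 5.909 Mbps.
2.5 Gbps = 2,500 Mbps; 2,500 / 5.909 = 423.05 → 423 viewers.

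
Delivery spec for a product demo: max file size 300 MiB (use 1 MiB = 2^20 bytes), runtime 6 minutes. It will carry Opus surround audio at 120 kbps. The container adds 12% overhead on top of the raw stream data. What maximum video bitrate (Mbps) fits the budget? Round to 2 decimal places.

6.12 Mbps

Budget: 300 MiB = 2516.6 Mb.
Stream payload after overhead: 2516.6 / 1.12 = 2246.9 Mb.
6 min = 360 s
Total bitrate budget: 2246.9 Mb / 360 s = 6.242 Mbps.
Audio: 120 kbps = 0.120 Mbps.
Video: 6.242 − 0.120 = 6.122 Mbps.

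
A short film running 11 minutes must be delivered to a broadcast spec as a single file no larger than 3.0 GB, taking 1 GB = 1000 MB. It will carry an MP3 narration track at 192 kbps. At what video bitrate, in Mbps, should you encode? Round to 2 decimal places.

Budget: 3.0 GB = 24000.0 Mb.
11 min = 660 s
Total bitrate budget: 24000.0 Mb / 660 s = 36.364 Mbps.
Audio: 192 kbps = 0.192 Mbps.
Video: 36.364 − 0.192 = 36.172 Mbps.

36.17 Mbps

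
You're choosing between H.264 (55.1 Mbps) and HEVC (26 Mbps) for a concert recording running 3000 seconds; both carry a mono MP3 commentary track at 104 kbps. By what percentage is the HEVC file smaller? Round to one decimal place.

52.7%

Audio: 104 kbps = 0.104 Mbps.
H.264: 55.204 Mbps × 3000 s = 165612.0 Mb = 20.701 GB.
HEVC: 26.104 Mbps × 3000 s = 78312.0 Mb = 9.789 GB.
Reduction: (1 − 9.789/20.701) × 100 = 52.71%.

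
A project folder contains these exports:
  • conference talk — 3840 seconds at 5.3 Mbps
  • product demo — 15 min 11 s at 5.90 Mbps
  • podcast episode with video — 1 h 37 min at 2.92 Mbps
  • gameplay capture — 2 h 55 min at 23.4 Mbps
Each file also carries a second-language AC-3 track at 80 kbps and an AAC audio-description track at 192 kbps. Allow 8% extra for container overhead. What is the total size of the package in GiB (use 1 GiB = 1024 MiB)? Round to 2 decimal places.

Audio total: 80 + 192 = 272 kbps = 0.272 Mbps.
conference talk: 5.572 Mbps × 3840 s × 1.08 = 23108.2 Mb
product demo: 6.172 Mbps × 911 s × 1.08 = 6072.5 Mb
podcast episode with video: 3.192 Mbps × 5820 s × 1.08 = 20063.6 Mb
gameplay capture: 23.672 Mbps × 10500 s × 1.08 = 268440.5 Mb
Total: 317684.8 Mb = 39710.6 MB.
= 36.98 GiB.

36.98 GiB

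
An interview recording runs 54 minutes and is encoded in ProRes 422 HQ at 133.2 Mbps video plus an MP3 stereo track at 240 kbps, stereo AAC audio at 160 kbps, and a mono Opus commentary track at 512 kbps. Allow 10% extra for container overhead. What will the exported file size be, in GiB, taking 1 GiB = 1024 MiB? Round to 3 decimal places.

55.644 GiB

54 min = 3240 s
Audio total: 240 + 160 + 512 = 912 kbps = 0.912 Mbps.
Total bitrate: 133.2 + 0.912 = 134.112 Mbps.
Stream data: 134.112 Mbps × 3240 s = 434522.9 Mb.
With 10% container overhead: ×1.10.
477,975 Mb = 59,746,896,000 bytes ÷ 1,073,741,824 = 55.64 GiB.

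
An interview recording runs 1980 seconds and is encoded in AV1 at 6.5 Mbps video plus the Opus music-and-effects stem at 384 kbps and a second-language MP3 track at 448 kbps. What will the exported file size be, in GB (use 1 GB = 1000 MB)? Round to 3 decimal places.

1.815 GB

Audio total: 384 + 448 = 832 kbps = 0.832 Mbps.
Total bitrate: 6.5 + 0.832 = 7.332 Mbps.
Stream data: 7.332 Mbps × 1980 s = 14517.4 Mb.
14,517 Mb ÷ 8 = 1,815 MB → 1.815 GB.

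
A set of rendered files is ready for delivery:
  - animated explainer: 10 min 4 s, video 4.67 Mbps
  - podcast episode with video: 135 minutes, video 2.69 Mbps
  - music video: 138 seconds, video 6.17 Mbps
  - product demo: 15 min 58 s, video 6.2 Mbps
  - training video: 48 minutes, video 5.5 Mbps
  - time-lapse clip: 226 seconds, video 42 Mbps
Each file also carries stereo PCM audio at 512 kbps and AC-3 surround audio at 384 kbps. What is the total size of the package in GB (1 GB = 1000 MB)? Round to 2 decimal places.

8.54 GB

Audio total: 512 + 384 = 896 kbps = 0.896 Mbps.
animated explainer: 5.566 Mbps × 604 s = 3361.9 Mb
podcast episode with video: 3.586 Mbps × 8100 s = 29046.6 Mb
music video: 7.066 Mbps × 138 s = 975.1 Mb
product demo: 7.096 Mbps × 958 s = 6798.0 Mb
training video: 6.396 Mbps × 2880 s = 18420.5 Mb
time-lapse clip: 42.896 Mbps × 226 s = 9694.5 Mb
Total: 68296.5 Mb = 8537.1 MB.
= 8.537 GB.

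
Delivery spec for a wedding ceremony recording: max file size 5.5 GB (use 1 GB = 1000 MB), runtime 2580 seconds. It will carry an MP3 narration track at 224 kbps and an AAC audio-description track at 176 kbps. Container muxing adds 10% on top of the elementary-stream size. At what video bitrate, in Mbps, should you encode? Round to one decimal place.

Budget: 5.5 GB = 44000.0 Mb.
Stream payload after overhead: 44000.0 / 1.10 = 40000.0 Mb.
Total bitrate budget: 40000.0 Mb / 2580 s = 15.504 Mbps.
Audio total: 224 + 176 = 400 kbps = 0.400 Mbps.
Video: 15.504 − 0.400 = 15.104 Mbps.

15.1 Mbps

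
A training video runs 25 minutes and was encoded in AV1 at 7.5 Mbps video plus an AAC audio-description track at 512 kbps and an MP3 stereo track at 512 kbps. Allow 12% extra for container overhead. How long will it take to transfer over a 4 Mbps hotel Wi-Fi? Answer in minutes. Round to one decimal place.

25 min = 1500 s
Audio total: 512 + 512 = 1024 kbps = 1.024 Mbps.
Total bitrate: 8.524 Mbps.
File: 8.524 Mbps × 1500 s = 12786.0 Mb.
With 12% container overhead: ×1.12. → 14320.3 Mb.
At 4 Mbps: 14320.3 / 4 = 3580.1 s ≈ 59.7 minutes.

59.7 minutes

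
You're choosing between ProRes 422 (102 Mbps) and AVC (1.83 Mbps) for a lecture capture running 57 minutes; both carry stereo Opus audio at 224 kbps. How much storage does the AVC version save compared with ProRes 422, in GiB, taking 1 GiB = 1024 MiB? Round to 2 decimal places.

39.88 GiB

57 min = 3420 s
Audio: 224 kbps = 0.224 Mbps.
ProRes 422: 102.224 Mbps × 3420 s = 349606.1 Mb = 40.700 GiB.
AVC: 2.054 Mbps × 3420 s = 7024.7 Mb = 0.818 GiB.
Saving: 40.700 − 0.818 = 39.882 GiB.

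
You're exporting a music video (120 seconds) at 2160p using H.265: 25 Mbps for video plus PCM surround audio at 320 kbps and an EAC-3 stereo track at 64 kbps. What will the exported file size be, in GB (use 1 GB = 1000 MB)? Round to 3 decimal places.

0.381 GB

Audio total: 320 + 64 = 384 kbps = 0.384 Mbps.
Total bitrate: 25 + 0.384 = 25.384 Mbps.
Stream data: 25.384 Mbps × 120 s = 3046.1 Mb.
3,046 Mb ÷ 8 = 380.8 MB → 0.3808 GB.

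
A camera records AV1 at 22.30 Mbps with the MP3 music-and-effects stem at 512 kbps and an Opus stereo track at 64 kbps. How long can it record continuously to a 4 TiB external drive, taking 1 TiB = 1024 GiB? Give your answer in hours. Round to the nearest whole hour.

427 hours

Audio total: 512 + 64 = 576 kbps = 0.576 Mbps.
Total bitrate: 22.30 + 0.576 = 22.876 Mbps.
Capacity: 4 TiB = 35,184,372 Mb.
Recording time: 35,184,372 / 22.876 = 1,538,047 s ≈ 427 hours.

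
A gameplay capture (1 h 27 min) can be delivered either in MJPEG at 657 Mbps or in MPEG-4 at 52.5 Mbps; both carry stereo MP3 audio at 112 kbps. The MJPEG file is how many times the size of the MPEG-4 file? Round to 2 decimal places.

1 h 27 min = 87 min = 5220 s
Audio: 112 kbps = 0.112 Mbps.
MJPEG: 657.112 Mbps × 5220 s = 3430124.6 Mb = 399.319 GiB.
MPEG-4: 52.612 Mbps × 5220 s = 274634.6 Mb = 31.972 GiB.
Ratio: 399.319 / 31.972 = 12.490.

12.49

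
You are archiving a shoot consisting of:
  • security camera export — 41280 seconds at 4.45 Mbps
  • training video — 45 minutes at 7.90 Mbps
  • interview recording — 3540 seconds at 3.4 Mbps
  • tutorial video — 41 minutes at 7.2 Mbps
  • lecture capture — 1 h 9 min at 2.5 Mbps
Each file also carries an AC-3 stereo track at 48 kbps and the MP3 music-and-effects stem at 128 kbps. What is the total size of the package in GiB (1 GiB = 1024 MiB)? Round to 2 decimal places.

29.65 GiB

Audio total: 48 + 128 = 176 kbps = 0.176 Mbps.
security camera export: 4.626 Mbps × 41280 s = 190961.3 Mb
training video: 8.076 Mbps × 2700 s = 21805.2 Mb
interview recording: 3.576 Mbps × 3540 s = 12659.0 Mb
tutorial video: 7.376 Mbps × 2460 s = 18145.0 Mb
lecture capture: 2.676 Mbps × 4140 s = 11078.6 Mb
Total: 254649.1 Mb = 31831.1 MB.
= 29.65 GiB.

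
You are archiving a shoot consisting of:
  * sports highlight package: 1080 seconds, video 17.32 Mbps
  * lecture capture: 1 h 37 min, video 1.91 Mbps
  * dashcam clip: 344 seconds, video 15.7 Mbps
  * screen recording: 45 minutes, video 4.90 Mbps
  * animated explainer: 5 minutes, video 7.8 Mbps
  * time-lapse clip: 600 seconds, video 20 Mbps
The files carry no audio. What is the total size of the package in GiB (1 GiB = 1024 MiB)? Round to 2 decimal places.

7.31 GiB

sports highlight package: 17.320 Mbps × 1080 s = 18705.6 Mb
lecture capture: 1.910 Mbps × 5820 s = 11116.2 Mb
dashcam clip: 15.700 Mbps × 344 s = 5400.8 Mb
screen recording: 4.900 Mbps × 2700 s = 13230.0 Mb
animated explainer: 7.800 Mbps × 300 s = 2340.0 Mb
time-lapse clip: 20.000 Mbps × 600 s = 12000.0 Mb
Total: 62792.6 Mb = 7849.1 MB.
= 7.310 GiB.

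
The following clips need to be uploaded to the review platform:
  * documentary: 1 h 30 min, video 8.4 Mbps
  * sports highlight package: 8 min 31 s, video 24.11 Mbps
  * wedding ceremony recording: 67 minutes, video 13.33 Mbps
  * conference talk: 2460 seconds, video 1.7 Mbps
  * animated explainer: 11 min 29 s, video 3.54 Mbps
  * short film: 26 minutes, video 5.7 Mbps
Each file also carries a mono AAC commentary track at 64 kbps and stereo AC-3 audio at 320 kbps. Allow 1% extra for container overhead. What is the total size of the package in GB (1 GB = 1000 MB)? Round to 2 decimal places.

16.72 GB

Audio total: 64 + 320 = 384 kbps = 0.384 Mbps.
documentary: 8.784 Mbps × 5400 s × 1.01 = 47907.9 Mb
sports highlight package: 24.494 Mbps × 511 s × 1.01 = 12641.6 Mb
wedding ceremony recording: 13.714 Mbps × 4020 s × 1.01 = 55681.6 Mb
conference talk: 2.084 Mbps × 2460 s × 1.01 = 5177.9 Mb
animated explainer: 3.924 Mbps × 689 s × 1.01 = 2730.7 Mb
short film: 6.084 Mbps × 1560 s × 1.01 = 9586.0 Mb
Total: 133725.6 Mb = 16715.7 MB.
= 16.72 GB.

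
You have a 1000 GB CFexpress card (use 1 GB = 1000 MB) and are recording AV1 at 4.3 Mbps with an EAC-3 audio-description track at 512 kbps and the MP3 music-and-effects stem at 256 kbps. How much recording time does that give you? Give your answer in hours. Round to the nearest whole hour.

438 hours

Audio total: 512 + 256 = 768 kbps = 0.768 Mbps.
Total bitrate: 4.3 + 0.768 = 5.068 Mbps.
Capacity: 1000 GB = 8,000,000 Mb.
Recording time: 8,000,000 / 5.068 = 1,578,532 s ≈ 438 hours.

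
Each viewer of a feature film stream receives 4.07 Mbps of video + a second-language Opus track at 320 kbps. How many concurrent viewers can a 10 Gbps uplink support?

Audio: 320 kbps = 0.320 Mbps.
Per-viewer media rate: 4.390 Mbps.
10 Gbps = 10,000 Mbps; 10,000 / 4.390 = 2277.90 → 2277 viewers.

2277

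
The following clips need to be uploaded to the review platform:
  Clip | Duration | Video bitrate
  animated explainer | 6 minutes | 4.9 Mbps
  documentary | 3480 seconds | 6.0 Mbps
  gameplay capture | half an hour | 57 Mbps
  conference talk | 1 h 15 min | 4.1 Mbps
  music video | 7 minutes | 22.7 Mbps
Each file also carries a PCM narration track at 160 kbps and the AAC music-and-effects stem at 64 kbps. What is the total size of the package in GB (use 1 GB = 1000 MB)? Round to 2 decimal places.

19.45 GB

Audio total: 160 + 64 = 224 kbps = 0.224 Mbps.
animated explainer: 5.124 Mbps × 360 s = 1844.6 Mb
documentary: 6.224 Mbps × 3480 s = 21659.5 Mb
gameplay capture: 57.224 Mbps × 1800 s = 103003.2 Mb
conference talk: 4.324 Mbps × 4500 s = 19458.0 Mb
music video: 22.924 Mbps × 420 s = 9628.1 Mb
Total: 155593.4 Mb = 19449.2 MB.
= 19.45 GB.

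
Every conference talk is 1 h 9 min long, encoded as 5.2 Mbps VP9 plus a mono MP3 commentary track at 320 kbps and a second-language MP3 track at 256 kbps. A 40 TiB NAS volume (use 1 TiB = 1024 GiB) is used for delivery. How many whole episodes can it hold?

1 h 9 min = 69 min = 4140 s
Audio total: 320 + 256 = 576 kbps = 0.576 Mbps.
Total bitrate: 5.776 Mbps.
Per item: 5.776 Mbps × 4140 s = 23,913 Mb = 2,989 MB.
Capacity: 40 TiB = 351,843,721 Mb; 14713.71 items → 14713 complete.

14713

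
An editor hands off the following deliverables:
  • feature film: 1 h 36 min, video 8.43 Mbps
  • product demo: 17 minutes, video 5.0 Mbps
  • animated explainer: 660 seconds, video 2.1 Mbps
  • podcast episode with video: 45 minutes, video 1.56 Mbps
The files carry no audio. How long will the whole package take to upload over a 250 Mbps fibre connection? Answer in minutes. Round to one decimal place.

4.0 minutes

feature film: 8.430 Mbps × 5760 s = 48556.8 Mb
product demo: 5.000 Mbps × 1020 s = 5100.0 Mb
animated explainer: 2.100 Mbps × 660 s = 1386.0 Mb
podcast episode with video: 1.560 Mbps × 2700 s = 4212.0 Mb
Total: 59254.8 Mb = 7406.9 MB.
At 250 Mbps: 59254.8 / 250 = 237 s ≈ 3.95 minutes.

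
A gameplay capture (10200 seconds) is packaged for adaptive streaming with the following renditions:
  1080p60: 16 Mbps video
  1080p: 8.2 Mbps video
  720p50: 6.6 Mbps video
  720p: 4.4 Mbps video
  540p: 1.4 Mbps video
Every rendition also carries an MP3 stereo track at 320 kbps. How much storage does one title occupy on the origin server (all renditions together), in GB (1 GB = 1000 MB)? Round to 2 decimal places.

48.71 GB

Audio: 320 kbps = 0.320 Mbps.
Sum of rendition bitrates: (16+0.320) + (8.2+0.320) + (6.6+0.320) + (4.4+0.320) + (1.4+0.320) = 38.200 Mbps.
× 10200 s = 389,640 Mb = 48,705 MB = 48.70 GB.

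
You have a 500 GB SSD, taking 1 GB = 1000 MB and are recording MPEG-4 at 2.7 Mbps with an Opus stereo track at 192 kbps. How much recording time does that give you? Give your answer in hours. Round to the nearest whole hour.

384 hours

Audio: 192 kbps = 0.192 Mbps.
Total bitrate: 2.7 + 0.192 = 2.892 Mbps.
Capacity: 500 GB = 4,000,000 Mb.
Recording time: 4,000,000 / 2.892 = 1,383,126 s ≈ 384 hours.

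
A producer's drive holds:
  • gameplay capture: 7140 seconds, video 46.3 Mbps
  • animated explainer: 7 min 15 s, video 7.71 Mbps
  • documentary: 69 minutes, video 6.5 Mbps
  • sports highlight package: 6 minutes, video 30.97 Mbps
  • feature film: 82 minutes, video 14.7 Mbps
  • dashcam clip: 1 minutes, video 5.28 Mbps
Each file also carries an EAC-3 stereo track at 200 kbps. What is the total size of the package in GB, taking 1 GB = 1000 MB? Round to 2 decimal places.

56.01 GB

Audio: 200 kbps = 0.200 Mbps.
gameplay capture: 46.500 Mbps × 7140 s = 332010.0 Mb
animated explainer: 7.910 Mbps × 435 s = 3440.8 Mb
documentary: 6.700 Mbps × 4140 s = 27738.0 Mb
sports highlight package: 31.170 Mbps × 360 s = 11221.2 Mb
feature film: 14.900 Mbps × 4920 s = 73308.0 Mb
dashcam clip: 5.480 Mbps × 60 s = 328.8 Mb
Total: 448046.8 Mb = 56005.9 MB.
= 56.01 GB.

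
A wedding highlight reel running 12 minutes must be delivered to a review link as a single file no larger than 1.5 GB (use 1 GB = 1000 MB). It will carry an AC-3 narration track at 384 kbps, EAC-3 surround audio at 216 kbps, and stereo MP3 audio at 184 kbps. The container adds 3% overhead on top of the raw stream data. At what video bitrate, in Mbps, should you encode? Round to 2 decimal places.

15.40 Mbps

Budget: 1.5 GB = 12000.0 Mb.
Stream payload after overhead: 12000.0 / 1.03 = 11650.5 Mb.
12 min = 720 s
Total bitrate budget: 11650.5 Mb / 720 s = 16.181 Mbps.
Audio total: 384 + 216 + 184 = 784 kbps = 0.784 Mbps.
Video: 16.181 − 0.784 = 15.397 Mbps.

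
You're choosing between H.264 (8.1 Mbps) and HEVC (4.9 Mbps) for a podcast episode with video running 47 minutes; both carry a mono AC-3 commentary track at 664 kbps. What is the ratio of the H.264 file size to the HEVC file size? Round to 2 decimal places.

1.58

47 min = 2820 s
Audio: 664 kbps = 0.664 Mbps.
H.264: 8.764 Mbps × 2820 s = 24714.5 Mb = 2.877 GiB.
HEVC: 5.564 Mbps × 2820 s = 15690.5 Mb = 1.827 GiB.
Ratio: 2.877 / 1.827 = 1.575.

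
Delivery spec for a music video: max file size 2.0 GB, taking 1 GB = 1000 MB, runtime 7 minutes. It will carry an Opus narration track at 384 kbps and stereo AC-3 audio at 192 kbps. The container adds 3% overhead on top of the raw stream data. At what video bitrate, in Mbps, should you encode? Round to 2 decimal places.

Budget: 2.0 GB = 16000.0 Mb.
Stream payload after overhead: 16000.0 / 1.03 = 15534.0 Mb.
7 min = 420 s
Total bitrate budget: 15534.0 Mb / 420 s = 36.986 Mbps.
Audio total: 384 + 192 = 576 kbps = 0.576 Mbps.
Video: 36.986 − 0.576 = 36.410 Mbps.

36.41 Mbps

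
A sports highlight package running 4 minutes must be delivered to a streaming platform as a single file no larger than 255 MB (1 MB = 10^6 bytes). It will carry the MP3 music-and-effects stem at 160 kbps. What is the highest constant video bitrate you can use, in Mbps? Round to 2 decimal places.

Budget: 255 MB = 2040.0 Mb.
4 min = 240 s
Total bitrate budget: 2040.0 Mb / 240 s = 8.500 Mbps.
Audio: 160 kbps = 0.160 Mbps.
Video: 8.500 − 0.160 = 8.340 Mbps.

8.34 Mbps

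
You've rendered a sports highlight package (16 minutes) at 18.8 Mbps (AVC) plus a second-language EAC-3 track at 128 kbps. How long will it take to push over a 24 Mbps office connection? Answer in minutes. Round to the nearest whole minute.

16 min = 960 s
Audio: 128 kbps = 0.128 Mbps.
Total bitrate: 18.928 Mbps.
File: 18.928 Mbps × 960 s = 18170.9 Mb.
At 24 Mbps: 18170.9 / 24 = 757.1 s ≈ 12.6 minutes.

13 minutes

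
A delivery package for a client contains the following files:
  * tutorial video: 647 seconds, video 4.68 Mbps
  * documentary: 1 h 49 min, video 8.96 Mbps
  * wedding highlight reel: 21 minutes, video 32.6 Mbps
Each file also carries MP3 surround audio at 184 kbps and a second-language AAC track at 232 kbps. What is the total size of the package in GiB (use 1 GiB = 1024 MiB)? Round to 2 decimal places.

12.37 GiB

Audio total: 184 + 232 = 416 kbps = 0.416 Mbps.
tutorial video: 5.096 Mbps × 647 s = 3297.1 Mb
documentary: 9.376 Mbps × 6540 s = 61319.0 Mb
wedding highlight reel: 33.016 Mbps × 1260 s = 41600.2 Mb
Total: 106216.3 Mb = 13277.0 MB.
= 12.37 GiB.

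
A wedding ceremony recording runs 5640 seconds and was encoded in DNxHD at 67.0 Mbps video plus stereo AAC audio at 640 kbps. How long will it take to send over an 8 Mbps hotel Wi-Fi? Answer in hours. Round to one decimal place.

Audio: 640 kbps = 0.640 Mbps.
Total bitrate: 67.640 Mbps.
File: 67.640 Mbps × 5640 s = 381489.6 Mb.
At 8 Mbps: 381489.6 / 8 = 47686.2 s ≈ 13.2 hours.

13.2 hours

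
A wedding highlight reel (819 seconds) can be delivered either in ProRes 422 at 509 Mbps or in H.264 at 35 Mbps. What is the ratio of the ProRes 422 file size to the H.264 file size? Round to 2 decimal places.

14.54

ProRes 422: 509.000 Mbps × 819 s = 416871.0 Mb = 52.109 GB.
H.264: 35.000 Mbps × 819 s = 28665.0 Mb = 3.583 GB.
Ratio: 52.109 / 3.583 = 14.543.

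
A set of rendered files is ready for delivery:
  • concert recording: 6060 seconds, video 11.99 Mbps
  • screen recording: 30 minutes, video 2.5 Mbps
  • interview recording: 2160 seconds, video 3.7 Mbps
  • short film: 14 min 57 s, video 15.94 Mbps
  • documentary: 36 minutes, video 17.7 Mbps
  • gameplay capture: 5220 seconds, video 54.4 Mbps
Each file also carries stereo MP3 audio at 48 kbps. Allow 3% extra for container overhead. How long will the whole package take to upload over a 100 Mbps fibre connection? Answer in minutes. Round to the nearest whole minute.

Audio: 48 kbps = 0.048 Mbps.
concert recording: 12.038 Mbps × 6060 s × 1.03 = 75138.8 Mb
screen recording: 2.548 Mbps × 1800 s × 1.03 = 4724.0 Mb
interview recording: 3.748 Mbps × 2160 s × 1.03 = 8338.6 Mb
short film: 15.988 Mbps × 897 s × 1.03 = 14771.5 Mb
documentary: 17.748 Mbps × 2160 s × 1.03 = 39485.8 Mb
gameplay capture: 54.448 Mbps × 5220 s × 1.03 = 292745.1 Mb
Total: 435203.7 Mb = 54400.5 MB.
At 100 Mbps: 435203.7 / 100 = 4352 s ≈ 72.5 minutes.

73 minutes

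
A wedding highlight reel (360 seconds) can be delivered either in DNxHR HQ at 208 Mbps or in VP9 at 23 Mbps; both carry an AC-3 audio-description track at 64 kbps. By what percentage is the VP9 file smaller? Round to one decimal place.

88.9%

Audio: 64 kbps = 0.064 Mbps.
DNxHR HQ: 208.064 Mbps × 360 s = 74903.0 Mb = 9.363 GB.
VP9: 23.064 Mbps × 360 s = 8303.0 Mb = 1.038 GB.
Reduction: (1 − 1.038/9.363) × 100 = 88.91%.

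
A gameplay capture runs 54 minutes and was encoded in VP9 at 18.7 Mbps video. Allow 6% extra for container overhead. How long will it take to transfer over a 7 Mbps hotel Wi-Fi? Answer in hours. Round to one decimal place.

54 min = 3240 s
File: 18.700 Mbps × 3240 s = 60588.0 Mb.
With 6% container overhead: ×1.06. → 64223.3 Mb.
At 7 Mbps: 64223.3 / 7 = 9174.8 s ≈ 2.55 hours.

2.5 hours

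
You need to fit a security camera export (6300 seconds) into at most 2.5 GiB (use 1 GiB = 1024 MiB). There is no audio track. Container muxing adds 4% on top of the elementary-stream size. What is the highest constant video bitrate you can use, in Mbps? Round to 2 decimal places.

Budget: 2.5 GiB = 21474.8 Mb.
Stream payload after overhead: 21474.8 / 1.04 = 20648.9 Mb.
Total bitrate budget: 20648.9 Mb / 6300 s = 3.278 Mbps.

3.28 Mbps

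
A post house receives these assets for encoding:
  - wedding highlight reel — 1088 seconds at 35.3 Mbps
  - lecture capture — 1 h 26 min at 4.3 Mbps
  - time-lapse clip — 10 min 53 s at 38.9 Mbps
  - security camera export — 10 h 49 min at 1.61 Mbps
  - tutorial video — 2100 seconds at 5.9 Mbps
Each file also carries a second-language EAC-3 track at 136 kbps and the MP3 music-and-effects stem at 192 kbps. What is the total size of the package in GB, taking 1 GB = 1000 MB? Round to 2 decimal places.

22.10 GB

Audio total: 136 + 192 = 328 kbps = 0.328 Mbps.
wedding highlight reel: 35.628 Mbps × 1088 s = 38763.3 Mb
lecture capture: 4.628 Mbps × 5160 s = 23880.5 Mb
time-lapse clip: 39.228 Mbps × 653 s = 25615.9 Mb
security camera export: 1.938 Mbps × 38940 s = 75465.7 Mb
tutorial video: 6.228 Mbps × 2100 s = 13078.8 Mb
Total: 176804.1 Mb = 22100.5 MB.
= 22.10 GB.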